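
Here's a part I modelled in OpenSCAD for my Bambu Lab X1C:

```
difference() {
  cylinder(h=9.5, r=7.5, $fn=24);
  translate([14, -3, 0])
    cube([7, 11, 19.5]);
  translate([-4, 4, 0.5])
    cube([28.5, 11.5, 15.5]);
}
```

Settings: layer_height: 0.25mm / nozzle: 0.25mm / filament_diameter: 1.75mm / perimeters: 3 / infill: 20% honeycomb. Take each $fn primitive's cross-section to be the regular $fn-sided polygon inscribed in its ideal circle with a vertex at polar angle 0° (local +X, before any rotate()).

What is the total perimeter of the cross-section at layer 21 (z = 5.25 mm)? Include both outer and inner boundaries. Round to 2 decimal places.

47.85 mm

At z = 5.25 mm: the r=7.5 cylinder gives a regular 24-gon of circumradius 7.5 (constant along its height) (perimeter = 2·24·7.500·sin(180°/24) = 46.99 mm); the 7×11 cube at (14, -3) contributes its full rectangle (perimeter 36.00 mm); the cube at (-4, 4) is present — its section is the full 28.5×11.5 rectangle (perimeter 80.00 mm); Taking the first minus the rest: starting from the r=7.5 cylinder, the 7×11 cube at (14, -3) misses the remaining region (no effect); the 28.5×11.5 cube at (-4, 4) partially overlaps it — only the 27.68 mm² overlap (of its 327.75 mm²) is removed, clipping the outline — boundary = 47.85 mm. Overall, the cross-section is a single solid region. Total boundary length (outer) = 47.85 mm.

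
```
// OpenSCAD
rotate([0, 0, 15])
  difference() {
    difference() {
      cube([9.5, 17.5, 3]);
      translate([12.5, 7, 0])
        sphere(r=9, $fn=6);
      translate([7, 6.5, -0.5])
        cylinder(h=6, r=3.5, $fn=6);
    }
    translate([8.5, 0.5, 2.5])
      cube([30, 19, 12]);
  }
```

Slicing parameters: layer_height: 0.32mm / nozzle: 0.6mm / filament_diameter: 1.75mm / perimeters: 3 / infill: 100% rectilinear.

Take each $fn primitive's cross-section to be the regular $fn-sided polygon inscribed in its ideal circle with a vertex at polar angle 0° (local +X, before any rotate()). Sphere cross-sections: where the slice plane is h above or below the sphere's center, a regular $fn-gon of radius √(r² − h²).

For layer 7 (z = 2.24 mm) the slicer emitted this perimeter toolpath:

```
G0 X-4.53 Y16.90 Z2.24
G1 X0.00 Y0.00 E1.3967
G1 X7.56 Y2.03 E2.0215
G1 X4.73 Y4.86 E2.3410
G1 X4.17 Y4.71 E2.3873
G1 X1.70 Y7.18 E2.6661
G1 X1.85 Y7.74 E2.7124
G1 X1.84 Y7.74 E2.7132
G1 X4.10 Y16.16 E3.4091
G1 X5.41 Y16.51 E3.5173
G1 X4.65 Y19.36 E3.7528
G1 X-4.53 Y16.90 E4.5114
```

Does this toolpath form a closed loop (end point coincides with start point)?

yes

Start point (G0): (-4.53, 16.90). End point (last G1): the path returns to the start — closed.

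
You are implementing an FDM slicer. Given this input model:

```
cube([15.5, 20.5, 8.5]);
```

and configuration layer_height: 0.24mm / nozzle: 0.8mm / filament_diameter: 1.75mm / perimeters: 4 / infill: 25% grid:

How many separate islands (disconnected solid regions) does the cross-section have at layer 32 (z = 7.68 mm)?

1

At z = 7.68 mm: the cube is present — its section is the full 15.5×20.5 rectangle. Overall, the cross-section is a single solid region. Island count = 1.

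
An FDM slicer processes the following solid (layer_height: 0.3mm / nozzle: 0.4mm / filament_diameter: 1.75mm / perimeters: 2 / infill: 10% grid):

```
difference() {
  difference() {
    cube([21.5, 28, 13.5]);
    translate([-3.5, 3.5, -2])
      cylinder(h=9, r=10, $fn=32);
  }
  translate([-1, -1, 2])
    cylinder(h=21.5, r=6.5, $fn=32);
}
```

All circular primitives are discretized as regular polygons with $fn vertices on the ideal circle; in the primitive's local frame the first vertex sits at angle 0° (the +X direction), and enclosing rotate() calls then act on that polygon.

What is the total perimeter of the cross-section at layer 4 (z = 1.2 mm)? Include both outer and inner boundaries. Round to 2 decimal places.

96.01 mm

At z = 1.2 mm: the cube is present — its section is the full 21.5×28 rectangle (perimeter 99.00 mm); the r=10 cylinder at (-3.5, 3.5) gives a regular 32-gon of circumradius 10 (constant along its height) (perimeter = 2·32·10.000·sin(180°/32) = 62.73 mm); After the difference (first − rest): starting from the 21.5×28 cube, the r=10 cylinder at (-3.5, 3.5) partially overlaps it — only the 65.79 mm² overlap (of its 312.14 mm²) is removed, clipping the outline — boundary = 96.01 mm; the cylinder at (-1, -1) is not intersected at this z (z outside [2, 23.5]); After the difference (first − rest): none of the subtracted shapes is present at this height, so the result so far is unchanged — boundary = 96.01 mm. Overall, the cross-section is a single solid region. Total boundary length (outer) = 96.01 mm.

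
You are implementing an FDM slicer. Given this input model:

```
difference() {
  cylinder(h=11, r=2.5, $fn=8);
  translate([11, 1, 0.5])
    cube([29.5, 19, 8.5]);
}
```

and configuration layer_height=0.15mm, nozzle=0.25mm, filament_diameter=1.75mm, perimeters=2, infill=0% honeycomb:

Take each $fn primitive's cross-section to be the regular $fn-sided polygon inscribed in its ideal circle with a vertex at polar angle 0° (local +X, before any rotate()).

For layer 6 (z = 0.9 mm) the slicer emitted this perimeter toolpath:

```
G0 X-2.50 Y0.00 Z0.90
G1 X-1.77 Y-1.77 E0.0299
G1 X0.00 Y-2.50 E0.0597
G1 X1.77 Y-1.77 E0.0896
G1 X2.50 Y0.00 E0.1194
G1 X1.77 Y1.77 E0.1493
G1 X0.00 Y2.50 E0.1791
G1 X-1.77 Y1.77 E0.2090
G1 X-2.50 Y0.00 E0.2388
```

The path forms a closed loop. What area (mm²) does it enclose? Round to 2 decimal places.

17.70 mm²

Apply the shoelace formula to the sequence of (X, Y) vertices; enclosed area = 17.70 mm².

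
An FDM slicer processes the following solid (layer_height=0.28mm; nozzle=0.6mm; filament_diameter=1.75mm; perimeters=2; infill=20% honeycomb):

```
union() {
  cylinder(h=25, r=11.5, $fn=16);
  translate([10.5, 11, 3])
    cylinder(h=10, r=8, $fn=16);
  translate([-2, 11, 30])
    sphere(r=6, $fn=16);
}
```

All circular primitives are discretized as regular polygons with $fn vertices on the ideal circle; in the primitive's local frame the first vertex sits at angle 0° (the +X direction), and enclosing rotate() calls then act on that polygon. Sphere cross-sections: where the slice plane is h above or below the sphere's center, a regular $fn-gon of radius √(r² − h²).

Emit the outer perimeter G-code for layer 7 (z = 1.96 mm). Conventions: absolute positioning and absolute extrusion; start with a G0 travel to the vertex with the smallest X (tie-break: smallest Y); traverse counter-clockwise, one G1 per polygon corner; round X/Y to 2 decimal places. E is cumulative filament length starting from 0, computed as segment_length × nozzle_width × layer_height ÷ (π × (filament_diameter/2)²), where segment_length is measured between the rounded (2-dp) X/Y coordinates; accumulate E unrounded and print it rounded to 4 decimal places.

At z = 1.96 mm: the cylinder: section is a regular 16-gon, circumradius r=11.5; the cylinder at (10.5, 11) is absent (z outside [3, 13]); the sphere at (-2, 11) is not intersected at this z (|z−center|=28.040 > r=6); Combining (union): only the r=11.5 cylinder is present, so the union is just that shape — 1 connected region. The outline is a single polygon with 16 vertices. Extrusion per mm of travel: 0.6 × 0.28 / (π × 0.875²) = 0.069846. Accumulating E over each segment gives final E = 5.0132.

G0 X-11.50 Y0.00 Z1.96
G1 X-10.62 Y-4.40 E0.3134
G1 X-8.13 Y-8.13 E0.6267
G1 X-4.40 Y-10.62 E0.9399
G1 X0.00 Y-11.50 E1.2533
G1 X4.40 Y-10.62 E1.5667
G1 X8.13 Y-8.13 E1.8800
G1 X10.62 Y-4.40 E2.1932
G1 X11.50 Y0.00 E2.5066
G1 X10.62 Y4.40 E2.8200
G1 X8.13 Y8.13 E3.1333
G1 X4.40 Y10.62 E3.4465
G1 X0.00 Y11.50 E3.7599
G1 X-4.40 Y10.62 E4.0733
G1 X-8.13 Y8.13 E4.3866
G1 X-10.62 Y4.40 E4.6998
G1 X-11.50 Y0.00 E5.0132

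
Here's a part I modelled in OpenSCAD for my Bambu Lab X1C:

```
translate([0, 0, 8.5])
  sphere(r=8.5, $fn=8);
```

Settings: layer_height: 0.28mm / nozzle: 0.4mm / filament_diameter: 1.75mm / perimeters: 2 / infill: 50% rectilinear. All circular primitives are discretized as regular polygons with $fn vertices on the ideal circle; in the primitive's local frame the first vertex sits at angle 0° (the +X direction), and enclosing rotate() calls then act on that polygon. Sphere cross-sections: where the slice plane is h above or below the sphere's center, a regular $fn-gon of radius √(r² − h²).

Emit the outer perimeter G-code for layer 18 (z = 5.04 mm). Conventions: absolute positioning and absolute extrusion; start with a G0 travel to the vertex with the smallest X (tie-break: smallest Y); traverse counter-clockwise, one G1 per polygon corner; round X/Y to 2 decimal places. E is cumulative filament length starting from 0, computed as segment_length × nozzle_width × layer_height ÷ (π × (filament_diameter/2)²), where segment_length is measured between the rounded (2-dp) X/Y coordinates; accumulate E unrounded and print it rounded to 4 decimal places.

G0 X-7.76 Y0.00 Z5.04
G1 X-5.49 Y-5.49 E0.2766
G1 X0.00 Y-7.76 E0.5533
G1 X5.49 Y-5.49 E0.8299
G1 X7.76 Y0.00 E1.1065
G1 X5.49 Y5.49 E1.3831
G1 X0.00 Y7.76 E1.6598
G1 X-5.49 Y5.49 E1.9364
G1 X-7.76 Y0.00 E2.2130

At z = 5.04 mm: the r=8.5 sphere slices to a regular 8-gon of circumradius 7.764 (√(r²−h²) with h=3.46 from center). The outline is a single polygon with 8 vertices. Extrusion per mm of travel: 0.4 × 0.28 / (π × 0.875²) = 0.046564. Accumulating E over each segment gives final E = 2.2130.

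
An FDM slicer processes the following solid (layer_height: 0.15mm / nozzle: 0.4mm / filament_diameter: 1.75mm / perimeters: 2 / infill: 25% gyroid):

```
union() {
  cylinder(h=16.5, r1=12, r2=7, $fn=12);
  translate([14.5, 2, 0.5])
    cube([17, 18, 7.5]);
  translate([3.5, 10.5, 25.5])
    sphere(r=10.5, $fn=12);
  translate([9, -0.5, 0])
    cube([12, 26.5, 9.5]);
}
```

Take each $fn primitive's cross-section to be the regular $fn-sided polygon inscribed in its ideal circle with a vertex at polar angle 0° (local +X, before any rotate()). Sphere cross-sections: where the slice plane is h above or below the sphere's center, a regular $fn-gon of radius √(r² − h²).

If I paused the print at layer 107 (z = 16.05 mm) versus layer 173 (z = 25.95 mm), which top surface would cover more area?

Layer 107 (z = 16.05): the cone (r1=12→r2=7) has section circumradius 7.136 here — a regular 12-gon (area = (12/2)·7.136²·sin(360°/12) = 152.78 mm²); the cube at (14.5, 2) is absent (z outside [0.5, 8]); the r=10.5 sphere at (3.5, 10.5) slices to a regular 12-gon of circumradius 4.577 (√(r²−h²) with h=9.45 from center) (area = (12/2)·4.577²·sin(360°/12) = 62.84 mm²); the cube at (9, -0.5) is not intersected at this z (z outside [0, 9.5]); Combining (union): the regions partially overlap — summed areas 215.63 mm² minus the doubly-counted overlap 0.72 mm² gives 214.90 mm² — area = 214.90 mm². So its area = 214.90 mm². Layer 173 (z = 25.95): the cone is absent (z outside [0, 16.5]); the cube at (14.5, 2) is not intersected at this z (z outside [0.5, 8]); the r=10.5 sphere at (3.5, 10.5) slices to a regular 12-gon of circumradius 10.490 (√(r²−h²) with h=0.45 from center) (area = (12/2)·10.490²·sin(360°/12) = 330.14 mm²); the cube at (9, -0.5) does not reach this height (z outside [0, 9.5]); Combining (union): only the r=10.5 sphere at (3.5, 10.5) is present, so the union is just that shape — area = 330.14 mm². So its area = 330.14 mm². Layer 173 is larger (330.14 vs 214.90 mm²).

layer 173 (z = 25.95 mm)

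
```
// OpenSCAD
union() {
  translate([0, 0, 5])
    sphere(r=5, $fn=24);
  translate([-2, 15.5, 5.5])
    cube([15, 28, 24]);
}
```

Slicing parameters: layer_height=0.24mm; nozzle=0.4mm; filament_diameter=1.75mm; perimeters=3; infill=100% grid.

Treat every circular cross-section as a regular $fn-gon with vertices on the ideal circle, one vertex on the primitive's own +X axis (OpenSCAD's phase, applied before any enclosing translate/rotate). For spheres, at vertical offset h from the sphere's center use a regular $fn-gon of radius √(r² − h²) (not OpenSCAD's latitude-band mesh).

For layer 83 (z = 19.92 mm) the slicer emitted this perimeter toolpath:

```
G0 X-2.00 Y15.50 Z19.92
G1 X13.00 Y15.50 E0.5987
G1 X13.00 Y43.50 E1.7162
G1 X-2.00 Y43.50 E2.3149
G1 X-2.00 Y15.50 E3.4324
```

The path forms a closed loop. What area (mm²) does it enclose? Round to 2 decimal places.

420.00 mm²

Apply the shoelace formula to the sequence of (X, Y) vertices; enclosed area = 420.00 mm².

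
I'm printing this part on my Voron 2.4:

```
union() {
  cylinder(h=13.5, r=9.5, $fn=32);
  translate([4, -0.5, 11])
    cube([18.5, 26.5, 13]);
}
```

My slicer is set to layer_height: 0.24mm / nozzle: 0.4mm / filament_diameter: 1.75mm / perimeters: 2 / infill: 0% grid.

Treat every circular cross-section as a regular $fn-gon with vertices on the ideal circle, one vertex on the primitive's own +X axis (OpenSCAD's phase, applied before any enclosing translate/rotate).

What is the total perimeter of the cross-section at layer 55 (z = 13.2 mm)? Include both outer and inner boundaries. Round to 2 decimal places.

123.80 mm

At z = 13.2 mm: the r=9.5 cylinder contributes a regular 32-gon of circumradius 9.5 (perimeter = 2·32·9.500·sin(180°/32) = 59.59 mm); the cube at (4, -0.5) (footprint 18.5×26.5) is included at this height (perimeter 90.00 mm); Combining (union): the regions partially overlap (shared area 36.44 mm²), so the edge portions inside another operand are dropped and the merged outline is re-measured after clipping — boundary = 123.80 mm. Overall, the cross-section is a single solid region. Total boundary length (outer) = 123.80 mm.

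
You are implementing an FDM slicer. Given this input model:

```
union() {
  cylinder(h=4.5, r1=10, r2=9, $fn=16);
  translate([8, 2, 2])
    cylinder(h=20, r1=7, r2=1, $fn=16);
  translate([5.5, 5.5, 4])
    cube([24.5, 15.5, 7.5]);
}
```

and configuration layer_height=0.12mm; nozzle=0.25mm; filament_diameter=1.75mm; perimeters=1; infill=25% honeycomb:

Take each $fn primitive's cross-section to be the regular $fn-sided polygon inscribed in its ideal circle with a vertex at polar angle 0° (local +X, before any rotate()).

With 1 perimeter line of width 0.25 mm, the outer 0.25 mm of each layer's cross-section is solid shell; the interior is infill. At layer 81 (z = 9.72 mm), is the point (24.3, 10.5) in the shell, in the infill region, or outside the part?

infill

At z = 9.72 mm: the cone is not intersected at this z (z outside [0, 4.5]); the cone at (8, 2): at t=0.386 of its height the radius interpolates to r₁+(r₂−r₁)t = 4.684, giving a regular 16-gon of that circumradius; the 24.5×15.5 cube at (5.5, 5.5) contributes its full rectangle; Merging all regions: the regions partially overlap (shared area 4.54 mm²), so overlapping operands fuse into one piece — 1 connected region. Overall, the cross-section is a single solid region. The nearest boundary edge runs (30.00, 5.50)→(11.03, 5.50); distance from the point to it = 5.00 mm. The point is inside the cross-section and 5.00 mm from the nearest boundary — more than the 0.25 mm shell width (1 × 0.25), so it's in the infill interior.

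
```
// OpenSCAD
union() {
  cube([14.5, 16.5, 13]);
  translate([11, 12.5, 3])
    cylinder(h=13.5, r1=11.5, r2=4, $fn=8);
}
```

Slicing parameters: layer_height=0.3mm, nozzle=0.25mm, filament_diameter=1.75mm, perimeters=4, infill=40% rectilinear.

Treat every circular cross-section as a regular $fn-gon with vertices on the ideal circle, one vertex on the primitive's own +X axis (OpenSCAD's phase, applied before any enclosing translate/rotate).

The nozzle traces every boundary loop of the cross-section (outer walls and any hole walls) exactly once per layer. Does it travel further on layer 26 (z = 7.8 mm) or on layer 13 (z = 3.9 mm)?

layer 13 (z = 3.9 mm)

Layer 26 (z = 7.8): the 14.5×16.5 cube contributes its full rectangle (perimeter 62.00 mm); the cone at (11, 12.5): at t=0.356 of its height the radius interpolates to r₁+(r₂−r₁)t = 8.833, giving a regular 8-gon of that circumradius (perimeter = 2·8·8.833·sin(180°/8) = 54.09 mm); Taking the union: the regions partially overlap (shared area 129.57 mm²), so the edge portions inside another operand are dropped and the merged outline is re-measured after clipping — boundary = 72.39 mm. So its perimeter = 72.39 mm. Layer 13 (z = 3.9): the cube (footprint 14.5×16.5) is included at this height (perimeter 62.00 mm); the cone at (11, 12.5): at t=0.067 of its height the radius interpolates to r₁+(r₂−r₁)t = 11.000, giving a regular 8-gon of that circumradius (perimeter = 2·8·11.000·sin(180°/8) = 67.35 mm); Merging all regions: the regions partially overlap (shared area 176.21 mm²), so the edge portions inside another operand are dropped and the merged outline is re-measured after clipping — boundary = 78.00 mm. So its perimeter = 78.00 mm. Layer 13 is larger (78.00 vs 72.39 mm).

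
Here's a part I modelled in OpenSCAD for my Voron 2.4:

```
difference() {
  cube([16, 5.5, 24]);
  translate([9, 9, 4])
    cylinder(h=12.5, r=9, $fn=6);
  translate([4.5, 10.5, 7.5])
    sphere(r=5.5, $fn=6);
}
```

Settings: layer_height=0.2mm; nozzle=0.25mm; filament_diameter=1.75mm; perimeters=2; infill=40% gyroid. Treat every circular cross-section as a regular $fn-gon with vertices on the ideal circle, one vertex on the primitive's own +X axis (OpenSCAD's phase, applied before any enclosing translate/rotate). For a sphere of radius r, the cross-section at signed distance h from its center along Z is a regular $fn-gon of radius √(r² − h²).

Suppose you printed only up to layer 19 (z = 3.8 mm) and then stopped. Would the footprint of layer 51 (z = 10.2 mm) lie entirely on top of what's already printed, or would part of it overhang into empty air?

Compare the two slices. At z = 3.8: the 16×5.5 cube contributes its full rectangle (area 88.00 mm²); the cylinder at (9, 9) is absent (z outside [4, 16.5]); the r=5.5 sphere at (4.5, 10.5) slices to a regular 6-gon of circumradius 4.069 (√(r²−h²) with h=3.7 from center) (area = (6/2)·4.069²·sin(360°/6) = 43.02 mm²); Subtracting the remaining from the first: starting from the 16×5.5 cube (88.00 mm²), the r=5.5 sphere at (4.5, 10.5) misses the remaining region (no effect) — area = 88.00 mm². At z = 10.2: the 16×5.5 cube contributes its full rectangle (area 88.00 mm²); the r=9 cylinder at (9, 9) gives a regular 6-gon of circumradius 9 (constant along its height) (area = (6/2)·9.000²·sin(360°/6) = 210.44 mm²); the sphere at (4.5, 10.5): section is a regular 6-gon, circumradius = √(r²−h²) = √(5.5²−2.7²) = 4.792 (area = (6/2)·4.792²·sin(360°/6) = 59.65 mm²); Subtracting the remaining from the first: starting from the 16×5.5 cube (88.00 mm²), the r=9 cylinder at (9, 9) partially overlaps it — only the 49.29 mm² overlap (of its 210.44 mm²) is removed, clipping the outline; the r=5.5 sphere at (4.5, 10.5) misses the remaining region (no effect) — area = 38.71 mm². Checking containment: the cross-section at z = 10.2 is a subset of the cross-section at z = 3.8.

entirely on top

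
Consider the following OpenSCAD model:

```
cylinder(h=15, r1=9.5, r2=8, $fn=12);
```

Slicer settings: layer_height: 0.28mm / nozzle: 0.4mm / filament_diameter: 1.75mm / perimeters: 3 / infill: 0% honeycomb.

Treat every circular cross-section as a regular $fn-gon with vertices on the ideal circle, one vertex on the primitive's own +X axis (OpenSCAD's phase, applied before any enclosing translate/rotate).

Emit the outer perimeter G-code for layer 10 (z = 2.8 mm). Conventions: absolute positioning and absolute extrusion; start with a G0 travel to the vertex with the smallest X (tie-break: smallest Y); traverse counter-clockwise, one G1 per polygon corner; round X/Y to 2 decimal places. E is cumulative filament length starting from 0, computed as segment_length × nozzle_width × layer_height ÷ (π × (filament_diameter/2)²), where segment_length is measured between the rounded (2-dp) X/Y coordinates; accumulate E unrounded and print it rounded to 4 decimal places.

G0 X-9.22 Y0.00 Z2.80
G1 X-7.98 Y-4.61 E0.2223
G1 X-4.61 Y-7.98 E0.4442
G1 X0.00 Y-9.22 E0.6665
G1 X4.61 Y-7.98 E0.8888
G1 X7.98 Y-4.61 E1.1107
G1 X9.22 Y0.00 E1.3330
G1 X7.98 Y4.61 E1.5553
G1 X4.61 Y7.98 E1.7772
G1 X0.00 Y9.22 E1.9995
G1 X-4.61 Y7.98 E2.2218
G1 X-7.98 Y4.61 E2.4437
G1 X-9.22 Y0.00 E2.6660

At z = 2.8 mm: the cone (r1=9.5→r2=8) has section circumradius 9.220 here — a regular 12-gon. The outline is a single polygon with 12 vertices. Extrusion per mm of travel: 0.4 × 0.28 / (π × 0.875²) = 0.046564. Accumulating E over each segment gives final E = 2.6660.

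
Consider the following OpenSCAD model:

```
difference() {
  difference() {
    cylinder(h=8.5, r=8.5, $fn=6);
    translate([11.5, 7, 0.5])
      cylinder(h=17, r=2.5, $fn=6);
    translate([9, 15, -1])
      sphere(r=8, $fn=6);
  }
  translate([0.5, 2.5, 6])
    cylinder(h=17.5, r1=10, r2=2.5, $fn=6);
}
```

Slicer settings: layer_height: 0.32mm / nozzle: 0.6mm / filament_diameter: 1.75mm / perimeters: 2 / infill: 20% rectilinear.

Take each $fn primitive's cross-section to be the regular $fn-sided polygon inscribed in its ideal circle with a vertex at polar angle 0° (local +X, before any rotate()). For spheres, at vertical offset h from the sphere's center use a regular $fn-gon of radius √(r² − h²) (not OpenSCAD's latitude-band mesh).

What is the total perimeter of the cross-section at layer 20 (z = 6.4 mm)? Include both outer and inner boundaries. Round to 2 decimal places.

At z = 6.4 mm: the r=8.5 cylinder gives a regular 6-gon of circumradius 8.5 (constant along its height) (perimeter = 2·6·8.500·sin(180°/6) = 51.00 mm); the r=2.5 cylinder at (11.5, 7) gives a regular 6-gon of circumradius 2.5 (constant along its height) (perimeter = 2·6·2.500·sin(180°/6) = 15.00 mm); the r=8 sphere at (9, 15) slices to a regular 6-gon of circumradius 3.040 (√(r²−h²) with h=7.4 from center) (perimeter = 2·6·3.040·sin(180°/6) = 18.24 mm); Taking the first minus the rest: starting from the r=8.5 cylinder, the r=2.5 cylinder at (11.5, 7) misses the remaining region (no effect); the r=8 sphere at (9, 15) misses the remaining region (no effect) — boundary = 51.00 mm; the cone at (0.5, 2.5) contributes a regular 6-gon of circumradius 9.829 (interpolated between r1=10 and r2=2.5 at t=0.023) (perimeter = 2·6·9.829·sin(180°/6) = 58.97 mm); Taking the first minus the rest: starting from that combined region, the cone at (0.5, 2.5) partially overlaps it — only the 171.33 mm² overlap (of its 250.98 mm²) is removed, clipping the outline — boundary = 36.17 mm. Overall, the cross-section is a single solid region. Total boundary length (outer) = 36.17 mm.

36.17 mm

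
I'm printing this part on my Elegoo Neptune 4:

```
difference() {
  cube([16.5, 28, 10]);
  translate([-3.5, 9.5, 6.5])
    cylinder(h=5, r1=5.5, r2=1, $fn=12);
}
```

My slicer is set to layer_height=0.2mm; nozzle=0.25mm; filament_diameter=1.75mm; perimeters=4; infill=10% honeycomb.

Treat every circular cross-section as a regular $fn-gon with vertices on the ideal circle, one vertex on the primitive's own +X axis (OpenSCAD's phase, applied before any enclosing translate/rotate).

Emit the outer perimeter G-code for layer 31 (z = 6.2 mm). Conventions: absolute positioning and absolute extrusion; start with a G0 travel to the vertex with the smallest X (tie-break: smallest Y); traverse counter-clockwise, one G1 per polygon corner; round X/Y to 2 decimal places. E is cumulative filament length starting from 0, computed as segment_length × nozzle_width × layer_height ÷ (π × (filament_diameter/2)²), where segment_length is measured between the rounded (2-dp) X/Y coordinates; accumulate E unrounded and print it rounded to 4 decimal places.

At z = 6.2 mm: the cube (footprint 16.5×28) is included at this height; the cone at (-3.5, 9.5) is absent (z outside [6.5, 11.5]); Subtracting the remaining from the first: none of the subtracted shapes is present at this height, so the 16.5×28 cube is unchanged — 1 connected region. The outline is a single polygon with 4 vertices. Extrusion per mm of travel: 0.25 × 0.2 / (π × 0.875²) = 0.020788. Accumulating E over each segment gives final E = 1.8501.

G0 X0.00 Y0.00 Z6.20
G1 X16.50 Y0.00 E0.3430
G1 X16.50 Y28.00 E0.9250
G1 X0.00 Y28.00 E1.2680
G1 X0.00 Y0.00 E1.8501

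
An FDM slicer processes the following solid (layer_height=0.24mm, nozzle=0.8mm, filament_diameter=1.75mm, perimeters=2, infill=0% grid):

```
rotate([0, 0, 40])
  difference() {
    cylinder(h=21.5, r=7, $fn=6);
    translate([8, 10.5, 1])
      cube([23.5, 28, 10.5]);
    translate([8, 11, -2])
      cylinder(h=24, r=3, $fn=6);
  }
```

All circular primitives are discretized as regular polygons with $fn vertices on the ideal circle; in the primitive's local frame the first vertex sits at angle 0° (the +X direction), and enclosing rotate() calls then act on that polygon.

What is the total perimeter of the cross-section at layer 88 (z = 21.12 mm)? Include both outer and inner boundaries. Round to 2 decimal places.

At z = 21.12 mm: the r=7 cylinder contributes a regular 6-gon of circumradius 7 (perimeter = 2·6·7.000·sin(180°/6) = 42.00 mm); the cube at (8, 10.5) is absent (z outside [1, 11.5]); the cylinder at (8, 11): section is a regular 6-gon, circumradius r=3 (perimeter = 2·6·3.000·sin(180°/6) = 18.00 mm); After the difference (first − rest): starting from the r=7 cylinder, the r=3 cylinder at (8, 11) misses the remaining region (no effect) — boundary = 42.00 mm; (rotated 40° about Z; rotation is an isometry so areas/perimeters/island counts are preserved). Overall, the cross-section is a single solid region. Total boundary length (outer) = 42.00 mm.

42.00 mm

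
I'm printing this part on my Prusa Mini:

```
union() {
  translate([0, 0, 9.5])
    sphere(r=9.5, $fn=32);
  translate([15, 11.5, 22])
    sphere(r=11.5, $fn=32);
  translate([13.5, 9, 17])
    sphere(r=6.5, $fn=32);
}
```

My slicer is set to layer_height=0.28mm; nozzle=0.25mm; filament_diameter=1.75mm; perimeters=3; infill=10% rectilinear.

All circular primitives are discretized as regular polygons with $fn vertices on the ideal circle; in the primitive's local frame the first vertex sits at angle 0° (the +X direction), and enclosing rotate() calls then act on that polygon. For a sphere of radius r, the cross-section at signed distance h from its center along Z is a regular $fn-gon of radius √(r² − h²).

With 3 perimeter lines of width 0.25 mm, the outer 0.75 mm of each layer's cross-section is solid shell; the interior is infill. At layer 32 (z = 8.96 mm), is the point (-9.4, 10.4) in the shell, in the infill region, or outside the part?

At z = 8.96 mm: the r=9.5 sphere contributes a regular 32-gon of circumradius √(9.5²−0.54²) = 9.485; the sphere at (15, 11.5) does not reach this height (|z−center|=13.040 > r=11.5); the sphere at (13.5, 9) does not reach this height (|z−center|=8.040 > r=6.5); Merging all regions: only the r=9.5 sphere is present, so the union is just that shape — 1 connected region. Overall, the cross-section is a single solid region. The nearest boundary edge runs (-5.27, 7.89)→(-6.71, 6.71); distance from the point to it = 4.56 mm. The point is not inside any of the regions above, so it lies outside the cross-section (4.56 mm from the nearest boundary).

outside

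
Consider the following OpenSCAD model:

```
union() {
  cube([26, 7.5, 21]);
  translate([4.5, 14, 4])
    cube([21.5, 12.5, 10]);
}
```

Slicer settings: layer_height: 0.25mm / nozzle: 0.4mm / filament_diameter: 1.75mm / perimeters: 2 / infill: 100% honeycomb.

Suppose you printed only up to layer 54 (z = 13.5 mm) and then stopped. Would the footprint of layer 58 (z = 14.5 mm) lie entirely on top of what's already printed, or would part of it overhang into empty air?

entirely on top

Compare the two slices. At z = 13.5: the cube is present — its section is the full 26×7.5 rectangle (area 195.00 mm²); the cube at (4.5, 14) is present — its section is the full 21.5×12.5 rectangle (area 268.75 mm²); Combining (union): the 2 present regions are separate (no shared area or edge), so areas and boundary lengths simply add and each stays a separate island — area = 463.75 mm². At z = 14.5: the cube (footprint 26×7.5) is included at this height (area 195.00 mm²); the cube at (4.5, 14) is absent (z outside [4, 14]); Merging all regions: only the 26×7.5 cube is present, so the union is just that shape — area = 195.00 mm². Checking containment: the cross-section at z = 14.5 is a subset of the cross-section at z = 13.5.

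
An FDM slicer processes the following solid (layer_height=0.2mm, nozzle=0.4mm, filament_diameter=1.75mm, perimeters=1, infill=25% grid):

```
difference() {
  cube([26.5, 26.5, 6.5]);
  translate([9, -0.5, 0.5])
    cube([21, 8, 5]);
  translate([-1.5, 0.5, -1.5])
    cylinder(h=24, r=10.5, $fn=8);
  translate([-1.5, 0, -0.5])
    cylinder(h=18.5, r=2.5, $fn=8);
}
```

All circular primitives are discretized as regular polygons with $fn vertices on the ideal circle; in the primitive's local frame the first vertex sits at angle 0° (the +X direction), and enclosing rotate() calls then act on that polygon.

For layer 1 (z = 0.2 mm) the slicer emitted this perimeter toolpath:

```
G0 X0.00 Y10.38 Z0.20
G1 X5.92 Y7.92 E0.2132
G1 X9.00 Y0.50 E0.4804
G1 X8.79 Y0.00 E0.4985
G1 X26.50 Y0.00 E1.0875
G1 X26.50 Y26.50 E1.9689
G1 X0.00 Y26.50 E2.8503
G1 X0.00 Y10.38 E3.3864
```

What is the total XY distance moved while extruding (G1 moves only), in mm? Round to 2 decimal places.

Sum the Euclidean lengths of each G1 segment: total = 101.82 mm.

101.82 mm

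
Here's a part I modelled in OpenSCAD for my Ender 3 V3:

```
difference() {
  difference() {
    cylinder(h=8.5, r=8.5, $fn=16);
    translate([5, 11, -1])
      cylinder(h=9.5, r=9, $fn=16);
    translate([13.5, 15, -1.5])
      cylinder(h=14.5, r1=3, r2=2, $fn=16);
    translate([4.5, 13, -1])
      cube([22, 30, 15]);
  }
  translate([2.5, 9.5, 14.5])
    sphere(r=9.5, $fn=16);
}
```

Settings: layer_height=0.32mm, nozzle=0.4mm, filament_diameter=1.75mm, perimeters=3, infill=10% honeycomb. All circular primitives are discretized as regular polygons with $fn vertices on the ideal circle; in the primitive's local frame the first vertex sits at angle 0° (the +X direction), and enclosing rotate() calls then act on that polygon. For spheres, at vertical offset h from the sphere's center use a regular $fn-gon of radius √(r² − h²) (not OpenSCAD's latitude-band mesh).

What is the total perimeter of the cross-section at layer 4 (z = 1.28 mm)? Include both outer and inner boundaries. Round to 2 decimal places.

52.81 mm

At z = 1.28 mm: the r=8.5 cylinder contributes a regular 16-gon of circumradius 8.5 (perimeter = 2·16·8.500·sin(180°/16) = 53.06 mm); the cylinder at (5, 11): section is a regular 16-gon, circumradius r=9 (perimeter = 2·16·9.000·sin(180°/16) = 56.19 mm); the cone at (13.5, 15) contributes a regular 16-gon of circumradius 2.808 (interpolated between r1=3 and r2=2 at t=0.192) (perimeter = 2·16·2.808·sin(180°/16) = 17.53 mm); the 22×30 cube at (4.5, 13) contributes its full rectangle (perimeter 104.00 mm); Subtracting the remaining from the first: starting from the r=8.5 cylinder, the r=9 cylinder at (5, 11) partially overlaps it — only the 44.21 mm² overlap (of its 247.98 mm²) is removed, clipping the outline; the cone at (13.5, 15) misses the remaining region (no effect); the 22×30 cube at (4.5, 13) misses the remaining region (no effect) — boundary = 52.81 mm; the sphere at (2.5, 9.5) is not intersected at this z (|z−center|=13.220 > r=9.5); Subtracting the remaining from the first: none of the subtracted shapes is present at this height, so that combined region is unchanged — boundary = 52.81 mm. Overall, the cross-section is a single solid region. Total boundary length (outer) = 52.81 mm.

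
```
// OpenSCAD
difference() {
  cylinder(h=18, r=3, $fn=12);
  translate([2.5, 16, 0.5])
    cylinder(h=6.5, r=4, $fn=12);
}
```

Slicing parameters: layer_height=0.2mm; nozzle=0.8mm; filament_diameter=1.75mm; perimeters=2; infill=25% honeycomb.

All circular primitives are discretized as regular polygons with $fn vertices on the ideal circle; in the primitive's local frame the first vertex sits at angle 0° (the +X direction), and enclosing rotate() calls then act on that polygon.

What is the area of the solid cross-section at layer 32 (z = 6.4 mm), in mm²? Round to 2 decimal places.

At z = 6.4 mm: the r=3 cylinder contributes a regular 12-gon of circumradius 3 (area = (12/2)·3.000²·sin(360°/12) = 27.00 mm²); the r=4 cylinder at (2.5, 16) gives a regular 12-gon of circumradius 4 (constant along its height) (area = (12/2)·4.000²·sin(360°/12) = 48.00 mm²); Taking the first minus the rest: starting from the r=3 cylinder (27.00 mm²), the r=4 cylinder at (2.5, 16) misses the remaining region (no effect) — area = 27.00 mm². Overall, the cross-section is a single solid region. Net area = 27.00 mm².

27.00 mm²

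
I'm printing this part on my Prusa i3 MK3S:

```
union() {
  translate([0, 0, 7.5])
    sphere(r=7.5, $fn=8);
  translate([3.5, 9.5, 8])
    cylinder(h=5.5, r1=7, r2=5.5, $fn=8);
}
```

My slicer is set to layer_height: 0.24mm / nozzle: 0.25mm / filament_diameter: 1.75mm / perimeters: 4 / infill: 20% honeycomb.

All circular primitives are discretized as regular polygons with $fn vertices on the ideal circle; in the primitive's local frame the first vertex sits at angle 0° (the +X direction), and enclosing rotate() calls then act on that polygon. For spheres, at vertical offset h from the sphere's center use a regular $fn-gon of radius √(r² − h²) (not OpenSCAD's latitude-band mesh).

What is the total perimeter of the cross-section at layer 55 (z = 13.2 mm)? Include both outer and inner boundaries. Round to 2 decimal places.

At z = 13.2 mm: the sphere: section is a regular 8-gon, circumradius = √(r²−h²) = √(7.5²−5.7²) = 4.874 (perimeter = 2·8·4.874·sin(180°/8) = 29.85 mm); the cone at (3.5, 9.5): at t=0.945 of its height the radius interpolates to r₁+(r₂−r₁)t = 5.582, giving a regular 8-gon of that circumradius (perimeter = 2·8·5.582·sin(180°/8) = 34.18 mm); Combining (union): the 2 present regions are separate (no shared area or edge), so areas and boundary lengths simply add and each stays a separate island — boundary = 64.02 mm. Overall, the cross-section has 2 separate islands. Total boundary length (outer) = 64.02 mm.

64.02 mm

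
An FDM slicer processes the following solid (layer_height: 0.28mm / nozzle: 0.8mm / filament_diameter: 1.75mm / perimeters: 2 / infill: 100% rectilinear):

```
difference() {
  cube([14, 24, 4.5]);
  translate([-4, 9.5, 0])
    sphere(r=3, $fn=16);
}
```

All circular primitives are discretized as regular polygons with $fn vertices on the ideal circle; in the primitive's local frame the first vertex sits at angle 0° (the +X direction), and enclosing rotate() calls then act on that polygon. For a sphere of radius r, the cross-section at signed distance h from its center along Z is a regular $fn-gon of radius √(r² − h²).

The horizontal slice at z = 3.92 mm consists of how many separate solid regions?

At z = 3.92 mm: the cube is present — its section is the full 14×24 rectangle; the sphere at (-4, 9.5) does not reach this height (|z−center|=3.920 > r=3); Taking the first minus the rest: none of the subtracted shapes is present at this height, so the 14×24 cube is unchanged — 1 connected region. The result has 1 disconnected region.

1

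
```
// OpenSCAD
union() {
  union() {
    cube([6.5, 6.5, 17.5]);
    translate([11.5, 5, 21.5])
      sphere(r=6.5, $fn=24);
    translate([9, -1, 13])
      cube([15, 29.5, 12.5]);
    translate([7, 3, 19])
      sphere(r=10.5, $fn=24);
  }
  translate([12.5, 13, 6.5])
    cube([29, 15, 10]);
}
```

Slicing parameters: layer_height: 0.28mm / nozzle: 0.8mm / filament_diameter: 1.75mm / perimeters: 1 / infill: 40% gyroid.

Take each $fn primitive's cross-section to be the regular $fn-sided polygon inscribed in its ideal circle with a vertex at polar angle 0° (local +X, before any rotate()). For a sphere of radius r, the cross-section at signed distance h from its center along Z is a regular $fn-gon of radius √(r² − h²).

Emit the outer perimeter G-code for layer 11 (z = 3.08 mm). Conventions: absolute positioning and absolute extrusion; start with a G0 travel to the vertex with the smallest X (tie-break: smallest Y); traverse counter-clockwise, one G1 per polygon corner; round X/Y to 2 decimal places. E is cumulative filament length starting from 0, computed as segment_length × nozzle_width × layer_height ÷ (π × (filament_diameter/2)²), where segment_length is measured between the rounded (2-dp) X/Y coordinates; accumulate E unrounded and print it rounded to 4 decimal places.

G0 X0.00 Y0.00 Z3.08
G1 X6.50 Y0.00 E0.6053
G1 X6.50 Y6.50 E1.2107
G1 X0.00 Y6.50 E1.8160
G1 X0.00 Y0.00 E2.4213

At z = 3.08 mm: the 6.5×6.5 cube contributes its full rectangle; the sphere at (11.5, 5) does not reach this height (|z−center|=18.420 > r=6.5); the cube at (9, -1) is not intersected at this z (z outside [13, 25.5]); the sphere at (7, 3) is absent (|z−center|=15.920 > r=10.5); Combining (union): only the 6.5×6.5 cube is present, so the union is just that shape — 1 connected region; the cube at (12.5, 13) is not intersected at this z (z outside [6.5, 16.5]); Taking the union: only that combined region is present, so the union is just that shape — 1 connected region. The outline is a single polygon with 4 vertices. Extrusion per mm of travel: 0.8 × 0.28 / (π × 0.875²) = 0.093128. Accumulating E over each segment gives final E = 2.4213.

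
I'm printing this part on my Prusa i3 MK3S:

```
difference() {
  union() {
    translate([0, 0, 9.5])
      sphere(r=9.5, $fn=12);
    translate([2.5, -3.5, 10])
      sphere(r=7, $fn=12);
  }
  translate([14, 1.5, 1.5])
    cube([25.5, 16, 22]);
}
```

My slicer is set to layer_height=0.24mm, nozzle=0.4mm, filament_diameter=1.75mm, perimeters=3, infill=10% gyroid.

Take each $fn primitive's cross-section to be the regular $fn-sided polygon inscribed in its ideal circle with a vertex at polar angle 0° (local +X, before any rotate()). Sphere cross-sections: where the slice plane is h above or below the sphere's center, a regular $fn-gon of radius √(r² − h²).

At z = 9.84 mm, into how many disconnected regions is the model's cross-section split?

At z = 9.84 mm: the r=9.5 sphere contributes a regular 12-gon of circumradius √(9.5²−0.34²) = 9.494; the sphere at (2.5, -3.5): section is a regular 12-gon, circumradius = √(r²−h²) = √(7²−0.16²) = 6.998; Merging all regions: the regions partially overlap (shared area 128.31 mm²), so overlapping operands fuse into one piece — 1 connected region; the cube at (14, 1.5) (footprint 25.5×16) is included at this height; After the difference (first − rest): starting from the result so far, the 25.5×16 cube at (14, 1.5) misses the remaining region (no effect) — 1 connected region. The result has 1 disconnected region.

1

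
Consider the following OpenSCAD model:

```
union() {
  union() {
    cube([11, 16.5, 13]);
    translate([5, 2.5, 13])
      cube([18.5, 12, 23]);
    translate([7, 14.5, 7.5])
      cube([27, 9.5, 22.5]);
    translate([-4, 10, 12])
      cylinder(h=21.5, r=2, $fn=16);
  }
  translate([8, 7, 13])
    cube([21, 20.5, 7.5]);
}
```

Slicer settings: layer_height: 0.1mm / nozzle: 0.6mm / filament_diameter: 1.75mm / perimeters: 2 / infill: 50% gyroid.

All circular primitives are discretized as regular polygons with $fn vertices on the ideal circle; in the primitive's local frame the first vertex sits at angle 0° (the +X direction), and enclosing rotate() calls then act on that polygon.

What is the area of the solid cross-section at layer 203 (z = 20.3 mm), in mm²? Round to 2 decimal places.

At z = 20.3 mm: the cube does not reach this height (z outside [0, 13]); the cube at (5, 2.5) is present — its section is the full 18.5×12 rectangle (area 222.00 mm²); the cube at (7, 14.5) is present — its section is the full 27×9.5 rectangle (area 256.50 mm²); the r=2 cylinder at (-4, 10) gives a regular 16-gon of circumradius 2 (constant along its height) (area = (16/2)·2.000²·sin(360°/16) = 12.25 mm²); Combining (union): the 3 present regions share edge segments without overlapping in area, so areas simply add but the touching pieces fuse into one outline (the shared edge portions become interior and drop out of the boundary) — area = 490.75 mm²; the 21×20.5 cube at (8, 7) contributes its full rectangle (area 430.50 mm²); Combining (union): the regions partially overlap — summed areas 921.25 mm² minus the doubly-counted overlap 315.75 mm² gives 605.50 mm² — area = 605.50 mm². Overall, the cross-section has 2 separate islands. Net area = 605.50 mm².

605.50 mm²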